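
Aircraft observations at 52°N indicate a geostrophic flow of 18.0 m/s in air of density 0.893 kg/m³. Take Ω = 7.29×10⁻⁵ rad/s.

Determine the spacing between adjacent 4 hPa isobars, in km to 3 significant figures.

Coriolis parameter at 52°N:
f = 2Ω sin φ = 2 × 7.29×10⁻⁵ × sin 52° = 1.15×10⁻⁴ s⁻¹
Geostrophic balance rearranged: |∂P/∂n| = f ρ V_g
|∂P/∂n| = 1.15×10⁻⁴ × 0.893 × 18.0 = 1.85×10⁻³ Pa/m
Isobar spacing: Δn = ΔP/|∂P/∂n| = 400 Pa / 1.85×10⁻³ Pa/m = 216594 m ≈ 217 km

217 km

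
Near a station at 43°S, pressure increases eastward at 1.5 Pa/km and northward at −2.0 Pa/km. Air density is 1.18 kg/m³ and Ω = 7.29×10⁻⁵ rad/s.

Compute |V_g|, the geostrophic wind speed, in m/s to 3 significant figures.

Coriolis parameter at 43°S:
f = 2Ω sin φ = 2 × 7.29×10⁻⁵ × sin 43° = 9.94×10⁻⁵ s⁻¹
In the Southern Hemisphere f is negative: f = −9.94×10⁻⁵ s⁻¹.
Component geostrophic relations (x east, y north):
u_g = −(1/(fρ)) ∂P/∂y,  v_g = (1/(fρ)) ∂P/∂x
u_g = −(−2.0×10⁻³)/(−9.94×10⁻⁵ × 1.18) = −17.0 m/s;  v_g = (1.5×10⁻³)/(−9.94×10⁻⁵ × 1.18) = −12.8 m/s
|V_g| = √(u_g² + v_g²) = 21.3 m/s

21.3 m/s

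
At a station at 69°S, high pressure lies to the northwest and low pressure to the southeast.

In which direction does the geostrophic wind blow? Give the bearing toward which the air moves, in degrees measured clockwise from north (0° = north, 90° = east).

045°

The pressure-gradient force points toward the southeast (bearing 135°).
Geostrophic balance: in the Southern Hemisphere the Coriolis force deflects motion to the left, so the geostrophic wind blows 90° to the left of the pressure-gradient force (low pressure on the right).
Rotating 135° by 90° counterclockwise gives 045° — the wind blows toward the northeast.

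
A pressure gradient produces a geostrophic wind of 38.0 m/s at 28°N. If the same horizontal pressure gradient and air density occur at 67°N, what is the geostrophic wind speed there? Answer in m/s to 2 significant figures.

19 m/s

With the same pressure gradient and density, V_g ∝ 1/f ∝ 1/sin φ.
V₂ = V₁ · sin φ₁ / sin φ₂ = 38.0 × sin 28° / sin 67°
V₂ = 38.0 × 0.4695/0.9205 = 19 m/s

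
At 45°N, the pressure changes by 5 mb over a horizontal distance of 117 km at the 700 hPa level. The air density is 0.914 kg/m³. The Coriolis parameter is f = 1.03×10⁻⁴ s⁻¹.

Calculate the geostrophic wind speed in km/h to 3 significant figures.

Pressure gradient: |∂P/∂n| = 500 Pa / 117000 m = 4.27×10⁻³ Pa/m
Geostrophic balance (pressure-gradient force = Coriolis force):
V_g = (1/(fρ)) |∂P/∂n| = 4.27×10⁻³ / (1.03×10⁻⁴ × 0.914) = 45.4 m/s
Converting: 45.4 m/s × 3.6 = 163 km/h

163 km/h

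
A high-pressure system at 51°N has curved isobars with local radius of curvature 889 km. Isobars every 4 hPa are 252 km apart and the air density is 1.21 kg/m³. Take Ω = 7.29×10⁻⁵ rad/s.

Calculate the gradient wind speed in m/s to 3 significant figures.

13.3 m/s

Coriolis parameter at 51°N:
f = 2Ω sin φ = 2 × 7.29×10⁻⁵ × sin 51° = 1.13×10⁻⁴ s⁻¹
Pressure gradient: |∂P/∂n| = 400 Pa / 252000 m = 1.59×10⁻³ Pa/m
Geostrophic speed: V_g = |∂P/∂n|/(fρ) = 1.59×10⁻³/(1.13×10⁻⁴ × 1.21) = 11.6 m/s
Around a high, pressure-gradient force acts outward with centrifugal, so Coriolis balances both:
fV = (1/ρ)|∂P/∂n| + V²/R  →  V² − fR·V + fR·V_g = 0
With fR = 1.13×10⁻⁴ × 889×10³ m = 101 m/s:
V = [fR − √((fR)² − 4 fR V_g)]/2 = [101 − √(101² − 4×101×11.6)]/2 = 13.3 m/s
Supergeostrophic (V > V_g = 11.6 m/s), as expected around a high.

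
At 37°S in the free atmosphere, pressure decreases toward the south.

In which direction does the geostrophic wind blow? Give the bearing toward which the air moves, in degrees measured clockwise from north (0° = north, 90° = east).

The pressure-gradient force points toward the south (bearing 180°).
Geostrophic balance: in the Southern Hemisphere the Coriolis force deflects motion to the left, so the geostrophic wind blows 90° to the left of the pressure-gradient force (low pressure on the right).
Rotating 180° by 90° counterclockwise gives 090° — the wind blows toward the east.

090°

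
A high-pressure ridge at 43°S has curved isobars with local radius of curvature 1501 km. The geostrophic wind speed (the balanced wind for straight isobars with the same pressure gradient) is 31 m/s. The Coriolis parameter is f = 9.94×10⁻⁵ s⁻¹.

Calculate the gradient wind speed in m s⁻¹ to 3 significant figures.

43.9 m s⁻¹

Around a high, pressure-gradient force acts outward with centrifugal, so Coriolis balances both:
fV = (1/ρ)|∂P/∂n| + V²/R  →  V² − fR·V + fR·V_g = 0
With fR = 9.94×10⁻⁵ × 1501×10³ m = 149 m/s:
V = [fR − √((fR)² − 4 fR V_g)]/2 = [149 − √(149² − 4×149×31)]/2 = 43.9 m/s
Supergeostrophic (V > V_g = 31 m/s), as expected around a high.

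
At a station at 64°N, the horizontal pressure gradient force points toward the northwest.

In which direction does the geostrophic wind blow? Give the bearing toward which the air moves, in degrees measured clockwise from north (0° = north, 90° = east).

045°

The pressure-gradient force points toward the northwest (bearing 315°).
Geostrophic balance: in the Northern Hemisphere the Coriolis force deflects motion to the right, so the geostrophic wind blows 90° to the right of the pressure-gradient force (low pressure on the left).
Rotating 315° by 90° clockwise gives 045° — the wind blows toward the northeast.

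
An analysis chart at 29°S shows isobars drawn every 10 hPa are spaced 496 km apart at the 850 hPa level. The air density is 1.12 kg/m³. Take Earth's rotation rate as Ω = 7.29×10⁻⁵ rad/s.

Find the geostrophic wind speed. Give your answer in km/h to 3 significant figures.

Coriolis parameter at 29°S:
f = 2Ω sin φ = 2 × 7.29×10⁻⁵ × sin 29° = 7.07×10⁻⁵ s⁻¹
Pressure gradient: |∂P/∂n| = 1000 Pa / 496000 m = 2.02×10⁻³ Pa/m
Geostrophic balance (pressure-gradient force = Coriolis force):
V_g = (1/(fρ)) |∂P/∂n| = 2.02×10⁻³ / (7.07×10⁻⁵ × 1.12) = 25.5 m/s
Converting: 25.5 m/s × 3.6 = 91.7 km/h

91.7 km/h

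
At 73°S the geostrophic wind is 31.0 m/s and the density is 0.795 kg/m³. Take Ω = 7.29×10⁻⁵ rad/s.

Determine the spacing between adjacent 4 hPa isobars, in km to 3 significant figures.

Coriolis parameter at 73°S:
f = 2Ω sin φ = 2 × 7.29×10⁻⁵ × sin 73° = 1.39×10⁻⁴ s⁻¹
Geostrophic balance rearranged: |∂P/∂n| = f ρ V_g
|∂P/∂n| = 1.39×10⁻⁴ × 0.795 × 31.0 = 3.44×10⁻³ Pa/m
Isobar spacing: Δn = ΔP/|∂P/∂n| = 400 Pa / 3.44×10⁻³ Pa/m = 116407 m ≈ 116 km

116 km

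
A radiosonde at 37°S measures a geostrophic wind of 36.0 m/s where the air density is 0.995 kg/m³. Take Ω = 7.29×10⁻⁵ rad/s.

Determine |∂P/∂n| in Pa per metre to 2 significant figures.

3.1×10⁻³ Pa/m

Coriolis parameter at 37°S:
f = 2Ω sin φ = 2 × 7.29×10⁻⁵ × sin 37° = 8.77×10⁻⁵ s⁻¹
Geostrophic balance rearranged: |∂P/∂n| = f ρ V_g
|∂P/∂n| = 8.77×10⁻⁵ × 0.995 × 36.0 = 3.14×10⁻³ Pa/m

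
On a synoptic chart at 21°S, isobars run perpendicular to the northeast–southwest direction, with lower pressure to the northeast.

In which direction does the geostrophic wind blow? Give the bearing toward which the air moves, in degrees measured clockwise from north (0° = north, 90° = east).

The pressure-gradient force points toward the northeast (bearing 045°).
Geostrophic balance: in the Southern Hemisphere the Coriolis force deflects motion to the left, so the geostrophic wind blows 90° to the left of the pressure-gradient force (low pressure on the right).
Rotating 045° by 90° counterclockwise gives 315° — the wind blows toward the northwest.

315°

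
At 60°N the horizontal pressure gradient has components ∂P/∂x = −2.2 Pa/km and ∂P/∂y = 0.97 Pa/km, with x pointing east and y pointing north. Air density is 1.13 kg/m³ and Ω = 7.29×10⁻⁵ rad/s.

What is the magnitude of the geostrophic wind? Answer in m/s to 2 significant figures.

Coriolis parameter at 60°N:
f = 2Ω sin φ = 2 × 7.29×10⁻⁵ × sin 60° = 1.26×10⁻⁴ s⁻¹
Component geostrophic relations (x east, y north):
u_g = −(1/(fρ)) ∂P/∂y,  v_g = (1/(fρ)) ∂P/∂x
u_g = −(0.97×10⁻³)/(1.26×10⁻⁴ × 1.13) = −6.80 m/s;  v_g = (−2.2×10⁻³)/(1.26×10⁻⁴ × 1.13) = −15.4 m/s
|V_g| = √(u_g² + v_g²) = 16.9 m/s

17 m/s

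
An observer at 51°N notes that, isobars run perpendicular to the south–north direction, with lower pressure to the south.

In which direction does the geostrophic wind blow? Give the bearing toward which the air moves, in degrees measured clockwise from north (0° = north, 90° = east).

270°

The pressure-gradient force points toward the south (bearing 180°).
Geostrophic balance: in the Northern Hemisphere the Coriolis force deflects motion to the right, so the geostrophic wind blows 90° to the right of the pressure-gradient force (low pressure on the left).
Rotating 180° by 90° clockwise gives 270° — the wind blows toward the west.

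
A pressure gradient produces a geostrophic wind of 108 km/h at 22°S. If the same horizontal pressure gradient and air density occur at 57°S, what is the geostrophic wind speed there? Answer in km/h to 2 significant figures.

48 km/h

With the same pressure gradient and density, V_g ∝ 1/f ∝ 1/sin φ.
V₂ = V₁ · sin φ₁ / sin φ₂ = 108 × sin 22° / sin 57°
V₂ = 108 × 0.3746/0.8387 = 48 km/h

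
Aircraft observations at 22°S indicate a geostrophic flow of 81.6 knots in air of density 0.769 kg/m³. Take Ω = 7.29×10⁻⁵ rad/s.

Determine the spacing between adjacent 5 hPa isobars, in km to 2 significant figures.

280 km

Coriolis parameter at 22°S:
f = 2Ω sin φ = 2 × 7.29×10⁻⁵ × sin 22° = 5.46×10⁻⁵ s⁻¹
Wind speed in SI: 81.6 knots = 42.0 m/s
Geostrophic balance rearranged: |∂P/∂n| = f ρ V_g
|∂P/∂n| = 5.46×10⁻⁵ × 0.769 × 42.0 = 1.76×10⁻³ Pa/m
Isobar spacing: Δn = ΔP/|∂P/∂n| = 500 Pa / 1.76×10⁻³ Pa/m = 283584 m ≈ 280 km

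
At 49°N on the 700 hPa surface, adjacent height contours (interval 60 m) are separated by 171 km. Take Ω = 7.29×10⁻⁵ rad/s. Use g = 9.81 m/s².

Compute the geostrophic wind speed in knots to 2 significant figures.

61 knots

Coriolis parameter at 49°N:
f = 2Ω sin φ = 2 × 7.29×10⁻⁵ × sin 49° = 1.10×10⁻⁴ s⁻¹
Height gradient: |∂Z/∂n| = 60 m / 171000 m = 3.51×10⁻⁴
On a pressure surface, geostrophic balance gives V_g = (g/f)|∂Z/∂n|:
V_g = 9.81 × 3.51×10⁻⁴ / 1.10×10⁻⁴ = 31.3 m/s
Converting: 31.3 m/s × 1.944 = 61 knots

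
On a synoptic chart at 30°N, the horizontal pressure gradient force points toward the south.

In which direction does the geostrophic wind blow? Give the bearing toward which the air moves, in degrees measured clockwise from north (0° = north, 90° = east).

270°

The pressure-gradient force points toward the south (bearing 180°).
Geostrophic balance: in the Northern Hemisphere the Coriolis force deflects motion to the right, so the geostrophic wind blows 90° to the right of the pressure-gradient force (low pressure on the left).
Rotating 180° by 90° clockwise gives 270° — the wind blows toward the west.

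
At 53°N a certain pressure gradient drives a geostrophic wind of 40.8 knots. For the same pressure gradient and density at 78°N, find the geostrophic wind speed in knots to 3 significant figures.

33.3 knots

With the same pressure gradient and density, V_g ∝ 1/f ∝ 1/sin φ.
V₂ = V₁ · sin φ₁ / sin φ₂ = 40.8 × sin 53° / sin 78°
V₂ = 40.8 × 0.7986/0.9781 = 33.3 knots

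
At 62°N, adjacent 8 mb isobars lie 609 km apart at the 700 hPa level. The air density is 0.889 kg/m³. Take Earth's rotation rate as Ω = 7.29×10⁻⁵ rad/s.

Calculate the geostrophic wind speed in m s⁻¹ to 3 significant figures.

11.5 m s⁻¹

Coriolis parameter at 62°N:
f = 2Ω sin φ = 2 × 7.29×10⁻⁵ × sin 62° = 1.29×10⁻⁴ s⁻¹
Pressure gradient: |∂P/∂n| = 800 Pa / 609000 m = 1.31×10⁻³ Pa/m
Geostrophic balance (pressure-gradient force = Coriolis force):
V_g = (1/(fρ)) |∂P/∂n| = 1.31×10⁻³ / (1.29×10⁻⁴ × 0.889) = 11.5 m/s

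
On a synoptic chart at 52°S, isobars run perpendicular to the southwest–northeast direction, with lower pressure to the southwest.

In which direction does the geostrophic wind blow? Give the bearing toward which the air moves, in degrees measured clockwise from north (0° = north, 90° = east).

The pressure-gradient force points toward the southwest (bearing 225°).
Geostrophic balance: in the Southern Hemisphere the Coriolis force deflects motion to the left, so the geostrophic wind blows 90° to the left of the pressure-gradient force (low pressure on the right).
Rotating 225° by 90° counterclockwise gives 135° — the wind blows toward the southeast.

135°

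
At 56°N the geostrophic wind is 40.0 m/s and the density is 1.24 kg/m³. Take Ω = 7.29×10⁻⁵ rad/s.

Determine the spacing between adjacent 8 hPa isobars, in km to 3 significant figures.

133 km

Coriolis parameter at 56°N:
f = 2Ω sin φ = 2 × 7.29×10⁻⁵ × sin 56° = 1.21×10⁻⁴ s⁻¹
Geostrophic balance rearranged: |∂P/∂n| = f ρ V_g
|∂P/∂n| = 1.21×10⁻⁴ × 1.24 × 40.0 = 6.00×10⁻³ Pa/m
Isobar spacing: Δn = ΔP/|∂P/∂n| = 800 Pa / 6.00×10⁻³ Pa/m = 133437 m ≈ 133 km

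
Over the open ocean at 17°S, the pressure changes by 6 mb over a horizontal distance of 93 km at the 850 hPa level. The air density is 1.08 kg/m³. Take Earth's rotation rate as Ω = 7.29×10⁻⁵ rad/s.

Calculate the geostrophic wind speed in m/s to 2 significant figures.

140 m/s

Coriolis parameter at 17°S:
f = 2Ω sin φ = 2 × 7.29×10⁻⁵ × sin 17° = 4.26×10⁻⁵ s⁻¹
Pressure gradient: |∂P/∂n| = 600 Pa / 93000 m = 6.45×10⁻³ Pa/m
Geostrophic balance (pressure-gradient force = Coriolis force):
V_g = (1/(fρ)) |∂P/∂n| = 6.45×10⁻³ / (4.26×10⁻⁵ × 1.08) = 140 m/s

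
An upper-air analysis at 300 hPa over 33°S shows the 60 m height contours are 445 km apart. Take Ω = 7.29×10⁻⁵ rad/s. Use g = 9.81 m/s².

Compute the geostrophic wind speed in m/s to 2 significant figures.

17 m/s

Coriolis parameter at 33°S:
f = 2Ω sin φ = 2 × 7.29×10⁻⁵ × sin 33° = 7.94×10⁻⁵ s⁻¹
Height gradient: |∂Z/∂n| = 60 m / 445000 m = 1.35×10⁻⁴
On a pressure surface, geostrophic balance gives V_g = (g/f)|∂Z/∂n|:
V_g = 9.81 × 1.35×10⁻⁴ / 7.94×10⁻⁵ = 16.7 m/s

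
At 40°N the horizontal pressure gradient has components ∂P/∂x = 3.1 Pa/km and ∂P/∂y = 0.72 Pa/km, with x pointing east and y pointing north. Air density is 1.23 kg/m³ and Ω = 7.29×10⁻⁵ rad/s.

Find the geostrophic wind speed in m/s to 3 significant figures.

27.6 m/s

Coriolis parameter at 40°N:
f = 2Ω sin φ = 2 × 7.29×10⁻⁵ × sin 40° = 9.37×10⁻⁵ s⁻¹
Component geostrophic relations (x east, y north):
u_g = −(1/(fρ)) ∂P/∂y,  v_g = (1/(fρ)) ∂P/∂x
u_g = −(0.72×10⁻³)/(9.37×10⁻⁵ × 1.23) = −6.25 m/s;  v_g = (3.1×10⁻³)/(9.37×10⁻⁵ × 1.23) = 26.9 m/s
|V_g| = √(u_g² + v_g²) = 27.6 m/s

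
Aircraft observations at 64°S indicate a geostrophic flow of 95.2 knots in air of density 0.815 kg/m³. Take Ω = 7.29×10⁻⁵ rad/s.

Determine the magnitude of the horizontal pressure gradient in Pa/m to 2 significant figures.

5.2×10⁻³ Pa/m

Coriolis parameter at 64°S:
f = 2Ω sin φ = 2 × 7.29×10⁻⁵ × sin 64° = 1.31×10⁻⁴ s⁻¹
Wind speed in SI: 95.2 knots = 49.0 m/s
Geostrophic balance rearranged: |∂P/∂n| = f ρ V_g
|∂P/∂n| = 1.31×10⁻⁴ × 0.815 × 49.0 = 5.23×10⁻³ Pa/m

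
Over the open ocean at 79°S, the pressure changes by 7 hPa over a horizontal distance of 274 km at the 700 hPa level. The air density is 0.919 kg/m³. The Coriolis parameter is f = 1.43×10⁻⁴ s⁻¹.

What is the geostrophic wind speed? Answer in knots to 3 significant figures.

Pressure gradient: |∂P/∂n| = 700 Pa / 274000 m = 2.55×10⁻³ Pa/m
Geostrophic balance (pressure-gradient force = Coriolis force):
V_g = (1/(fρ)) |∂P/∂n| = 2.55×10⁻³ / (1.43×10⁻⁴ × 0.919) = 19.4 m/s
Converting: 19.4 m/s × 1.944 = 37.8 knots

37.8 knots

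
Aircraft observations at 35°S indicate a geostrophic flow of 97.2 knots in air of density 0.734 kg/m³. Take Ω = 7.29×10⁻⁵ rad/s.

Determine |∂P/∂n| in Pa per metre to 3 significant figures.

Coriolis parameter at 35°S:
f = 2Ω sin φ = 2 × 7.29×10⁻⁵ × sin 35° = 8.36×10⁻⁵ s⁻¹
Wind speed in SI: 97.2 knots = 50.0 m/s
Geostrophic balance rearranged: |∂P/∂n| = f ρ V_g
|∂P/∂n| = 8.36×10⁻⁵ × 0.734 × 50.0 = 3.07×10⁻³ Pa/m

3.07×10⁻³ Pa/m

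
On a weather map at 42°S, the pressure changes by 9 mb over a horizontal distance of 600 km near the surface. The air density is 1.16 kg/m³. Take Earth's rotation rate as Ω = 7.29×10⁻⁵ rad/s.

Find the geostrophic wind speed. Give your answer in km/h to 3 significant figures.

47.7 km/h

Coriolis parameter at 42°S:
f = 2Ω sin φ = 2 × 7.29×10⁻⁵ × sin 42° = 9.76×10⁻⁵ s⁻¹
Pressure gradient: |∂P/∂n| = 900 Pa / 600000 m = 1.50×10⁻³ Pa/m
Geostrophic balance (pressure-gradient force = Coriolis force):
V_g = (1/(fρ)) |∂P/∂n| = 1.50×10⁻³ / (9.76×10⁻⁵ × 1.16) = 13.3 m/s
Converting: 13.3 m/s × 3.6 = 47.7 km/h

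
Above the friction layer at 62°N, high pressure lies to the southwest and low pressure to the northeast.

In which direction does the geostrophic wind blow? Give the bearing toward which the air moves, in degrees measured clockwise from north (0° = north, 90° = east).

135°

The pressure-gradient force points toward the northeast (bearing 045°).
Geostrophic balance: in the Northern Hemisphere the Coriolis force deflects motion to the right, so the geostrophic wind blows 90° to the right of the pressure-gradient force (low pressure on the left).
Rotating 045° by 90° clockwise gives 135° — the wind blows toward the southeast.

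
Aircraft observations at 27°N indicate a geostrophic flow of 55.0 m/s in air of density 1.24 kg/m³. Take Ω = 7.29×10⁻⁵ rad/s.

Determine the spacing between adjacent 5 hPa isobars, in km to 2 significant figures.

Coriolis parameter at 27°N:
f = 2Ω sin φ = 2 × 7.29×10⁻⁵ × sin 27° = 6.62×10⁻⁵ s⁻¹
Geostrophic balance rearranged: |∂P/∂n| = f ρ V_g
|∂P/∂n| = 6.62×10⁻⁵ × 1.24 × 55.0 = 4.51×10⁻³ Pa/m
Isobar spacing: Δn = ΔP/|∂P/∂n| = 500 Pa / 4.51×10⁻³ Pa/m = 110760 m ≈ 110 km

110 km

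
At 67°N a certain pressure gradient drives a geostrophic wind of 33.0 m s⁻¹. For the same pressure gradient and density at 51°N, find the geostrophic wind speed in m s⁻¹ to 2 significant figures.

39 m s⁻¹

With the same pressure gradient and density, V_g ∝ 1/f ∝ 1/sin φ.
V₂ = V₁ · sin φ₁ / sin φ₂ = 33.0 × sin 67° / sin 51°
V₂ = 33.0 × 0.9205/0.7771 = 39 m s⁻¹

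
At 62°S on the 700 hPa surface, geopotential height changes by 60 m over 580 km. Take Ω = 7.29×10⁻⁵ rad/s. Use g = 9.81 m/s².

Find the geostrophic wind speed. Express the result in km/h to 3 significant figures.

28.4 km/h

Coriolis parameter at 62°S:
f = 2Ω sin φ = 2 × 7.29×10⁻⁵ × sin 62° = 1.29×10⁻⁴ s⁻¹
Height gradient: |∂Z/∂n| = 60 m / 580000 m = 1.03×10⁻⁴
On a pressure surface, geostrophic balance gives V_g = (g/f)|∂Z/∂n|:
V_g = 9.81 × 1.03×10⁻⁴ / 1.29×10⁻⁴ = 7.88 m/s
Converting: 7.88 m/s × 3.6 = 28.4 km/h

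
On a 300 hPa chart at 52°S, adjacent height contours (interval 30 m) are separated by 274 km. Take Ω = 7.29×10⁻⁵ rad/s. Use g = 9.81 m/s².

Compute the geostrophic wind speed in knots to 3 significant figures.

18.2 knots

Coriolis parameter at 52°S:
f = 2Ω sin φ = 2 × 7.29×10⁻⁵ × sin 52° = 1.15×10⁻⁴ s⁻¹
Height gradient: |∂Z/∂n| = 30 m / 274000 m = 1.09×10⁻⁴
On a pressure surface, geostrophic balance gives V_g = (g/f)|∂Z/∂n|:
V_g = 9.81 × 1.09×10⁻⁴ / 1.15×10⁻⁴ = 9.35 m/s
Converting: 9.35 m/s × 1.944 = 18.2 knots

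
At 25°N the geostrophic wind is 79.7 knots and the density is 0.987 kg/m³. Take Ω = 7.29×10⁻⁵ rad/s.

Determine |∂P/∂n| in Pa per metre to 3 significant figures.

Coriolis parameter at 25°N:
f = 2Ω sin φ = 2 × 7.29×10⁻⁵ × sin 25° = 6.16×10⁻⁵ s⁻¹
Wind speed in SI: 79.7 knots = 41.0 m/s
Geostrophic balance rearranged: |∂P/∂n| = f ρ V_g
|∂P/∂n| = 6.16×10⁻⁵ × 0.987 × 41.0 = 2.49×10⁻³ Pa/m

2.49×10⁻³ Pa/m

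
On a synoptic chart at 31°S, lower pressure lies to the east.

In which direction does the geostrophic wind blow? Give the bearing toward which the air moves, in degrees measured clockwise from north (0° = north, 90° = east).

The pressure-gradient force points toward the east (bearing 090°).
Geostrophic balance: in the Southern Hemisphere the Coriolis force deflects motion to the left, so the geostrophic wind blows 90° to the left of the pressure-gradient force (low pressure on the right).
Rotating 090° by 90° counterclockwise gives 000° — the wind blows toward the north.

000°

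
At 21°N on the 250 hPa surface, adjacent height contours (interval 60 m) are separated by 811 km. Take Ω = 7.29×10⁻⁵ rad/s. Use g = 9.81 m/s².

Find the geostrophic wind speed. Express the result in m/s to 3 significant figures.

Coriolis parameter at 21°N:
f = 2Ω sin φ = 2 × 7.29×10⁻⁵ × sin 21° = 5.23×10⁻⁵ s⁻¹
Height gradient: |∂Z/∂n| = 60 m / 811000 m = 7.40×10⁻⁵
On a pressure surface, geostrophic balance gives V_g = (g/f)|∂Z/∂n|:
V_g = 9.81 × 7.40×10⁻⁵ / 5.23×10⁻⁵ = 13.9 m/s

13.9 m/s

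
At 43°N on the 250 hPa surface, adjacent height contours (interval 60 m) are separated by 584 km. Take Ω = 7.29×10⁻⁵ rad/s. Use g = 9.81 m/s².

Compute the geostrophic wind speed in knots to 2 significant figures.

20 knots

Coriolis parameter at 43°N:
f = 2Ω sin φ = 2 × 7.29×10⁻⁵ × sin 43° = 9.94×10⁻⁵ s⁻¹
Height gradient: |∂Z/∂n| = 60 m / 584000 m = 1.03×10⁻⁴
On a pressure surface, geostrophic balance gives V_g = (g/f)|∂Z/∂n|:
V_g = 9.81 × 1.03×10⁻⁴ / 9.94×10⁻⁵ = 10.1 m/s
Converting: 10.1 m/s × 1.944 = 20 knots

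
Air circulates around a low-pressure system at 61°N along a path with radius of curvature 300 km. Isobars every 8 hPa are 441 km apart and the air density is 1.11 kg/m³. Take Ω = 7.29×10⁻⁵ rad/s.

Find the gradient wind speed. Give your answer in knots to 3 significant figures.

19.7 knots

Coriolis parameter at 61°N:
f = 2Ω sin φ = 2 × 7.29×10⁻⁵ × sin 61° = 1.28×10⁻⁴ s⁻¹
Pressure gradient: |∂P/∂n| = 800 Pa / 441000 m = 1.81×10⁻³ Pa/m
Geostrophic speed: V_g = |∂P/∂n|/(fρ) = 1.81×10⁻³/(1.28×10⁻⁴ × 1.11) = 12.8 m/s
Around a low, centrifugal force acts outward with Coriolis, so pressure-gradient force balances both:
(1/ρ)|∂P/∂n| = fV + V²/R  →  V² + fR·V − fR·V_g = 0
With fR = 1.28×10⁻⁴ × 300×10³ m = 38.3 m/s:
V = [−fR + √((fR)² + 4 fR V_g)]/2 = [−38.3 + √(38.3² + 4×38.3×12.8)]/2 = 10.1 m/s
Subgeostrophic (V < V_g = 12.8 m/s), as expected around a low.
Converting: 10.1 m/s × 1.944 = 19.7 knots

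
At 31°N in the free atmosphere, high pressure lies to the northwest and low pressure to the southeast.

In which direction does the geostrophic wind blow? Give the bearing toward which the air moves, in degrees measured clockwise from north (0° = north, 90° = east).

The pressure-gradient force points toward the southeast (bearing 135°).
Geostrophic balance: in the Northern Hemisphere the Coriolis force deflects motion to the right, so the geostrophic wind blows 90° to the right of the pressure-gradient force (low pressure on the left).
Rotating 135° by 90° clockwise gives 225° — the wind blows toward the southwest.

225°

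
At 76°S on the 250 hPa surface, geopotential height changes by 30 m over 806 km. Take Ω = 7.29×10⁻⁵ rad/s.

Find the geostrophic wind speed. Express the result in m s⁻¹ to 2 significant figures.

Coriolis parameter at 76°S:
f = 2Ω sin φ = 2 × 7.29×10⁻⁵ × sin 76° = 1.41×10⁻⁴ s⁻¹
Height gradient: |∂Z/∂n| = 30 m / 806000 m = 3.72×10⁻⁵
On a pressure surface, geostrophic balance gives V_g = (g/f)|∂Z/∂n|:
V_g = 9.81 × 3.72×10⁻⁵ / 1.41×10⁻⁴ = 2.58 m/s

2.6 m s⁻¹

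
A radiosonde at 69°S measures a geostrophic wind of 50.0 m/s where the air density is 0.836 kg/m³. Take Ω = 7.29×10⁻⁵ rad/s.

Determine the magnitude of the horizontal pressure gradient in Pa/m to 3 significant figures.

Coriolis parameter at 69°S:
f = 2Ω sin φ = 2 × 7.29×10⁻⁵ × sin 69° = 1.36×10⁻⁴ s⁻¹
Geostrophic balance rearranged: |∂P/∂n| = f ρ V_g
|∂P/∂n| = 1.36×10⁻⁴ × 0.836 × 50.0 = 5.69×10⁻³ Pa/m

5.69×10⁻³ Pa/m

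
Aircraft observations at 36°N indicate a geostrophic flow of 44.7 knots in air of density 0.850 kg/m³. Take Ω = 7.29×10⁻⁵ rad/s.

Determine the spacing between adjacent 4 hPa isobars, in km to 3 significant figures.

Coriolis parameter at 36°N:
f = 2Ω sin φ = 2 × 7.29×10⁻⁵ × sin 36° = 8.57×10⁻⁵ s⁻¹
Wind speed in SI: 44.7 knots = 23.0 m/s
Geostrophic balance rearranged: |∂P/∂n| = f ρ V_g
|∂P/∂n| = 8.57×10⁻⁵ × 0.850 × 23.0 = 1.68×10⁻³ Pa/m
Isobar spacing: Δn = ΔP/|∂P/∂n| = 400 Pa / 1.68×10⁻³ Pa/m = 238792 m ≈ 239 km

239 km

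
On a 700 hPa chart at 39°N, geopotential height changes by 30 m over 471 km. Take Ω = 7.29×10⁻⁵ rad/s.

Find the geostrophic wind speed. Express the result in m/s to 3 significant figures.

Coriolis parameter at 39°N:
f = 2Ω sin φ = 2 × 7.29×10⁻⁵ × sin 39° = 9.18×10⁻⁵ s⁻¹
Height gradient: |∂Z/∂n| = 30 m / 471000 m = 6.37×10⁻⁵
On a pressure surface, geostrophic balance gives V_g = (g/f)|∂Z/∂n|:
V_g = 9.81 × 6.37×10⁻⁵ / 9.18×10⁻⁵ = 6.81 m/s

6.81 m/s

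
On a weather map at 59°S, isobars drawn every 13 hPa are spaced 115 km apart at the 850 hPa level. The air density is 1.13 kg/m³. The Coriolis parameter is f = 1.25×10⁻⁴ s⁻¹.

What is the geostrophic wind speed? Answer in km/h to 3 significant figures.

288 km/h

Pressure gradient: |∂P/∂n| = 1300 Pa / 115000 m = 1.13×10⁻² Pa/m
Geostrophic balance (pressure-gradient force = Coriolis force):
V_g = (1/(fρ)) |∂P/∂n| = 1.13×10⁻² / (1.25×10⁻⁴ × 1.13) = 80.0 m/s
Converting: 80.0 m/s × 3.6 = 288 km/h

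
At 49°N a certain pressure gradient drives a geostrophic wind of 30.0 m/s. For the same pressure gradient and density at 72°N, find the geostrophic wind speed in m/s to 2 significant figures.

With the same pressure gradient and density, V_g ∝ 1/f ∝ 1/sin φ.
V₂ = V₁ · sin φ₁ / sin φ₂ = 30.0 × sin 49° / sin 72°
V₂ = 30.0 × 0.7547/0.9511 = 24 m/s

24 m/s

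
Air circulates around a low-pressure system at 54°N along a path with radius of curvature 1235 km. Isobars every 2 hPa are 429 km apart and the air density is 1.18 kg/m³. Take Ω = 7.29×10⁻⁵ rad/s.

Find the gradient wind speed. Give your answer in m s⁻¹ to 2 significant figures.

3.3 m s⁻¹

Coriolis parameter at 54°N:
f = 2Ω sin φ = 2 × 7.29×10⁻⁵ × sin 54° = 1.18×10⁻⁴ s⁻¹
Pressure gradient: |∂P/∂n| = 200 Pa / 429000 m = 4.66×10⁻⁴ Pa/m
Geostrophic speed: V_g = |∂P/∂n|/(fρ) = 4.66×10⁻⁴/(1.18×10⁻⁴ × 1.18) = 3.35 m/s
Around a low, centrifugal force acts outward with Coriolis, so pressure-gradient force balances both:
(1/ρ)|∂P/∂n| = fV + V²/R  →  V² + fR·V − fR·V_g = 0
With fR = 1.18×10⁻⁴ × 1235×10³ m = 146 m/s:
V = [−fR + √((fR)² + 4 fR V_g)]/2 = [−146 + √(146² + 4×146×3.35)]/2 = 3.28 m/s
Subgeostrophic (V < V_g = 3.35 m/s), as expected around a low.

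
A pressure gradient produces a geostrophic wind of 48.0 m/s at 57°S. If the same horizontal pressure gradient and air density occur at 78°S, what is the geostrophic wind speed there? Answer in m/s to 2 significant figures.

With the same pressure gradient and density, V_g ∝ 1/f ∝ 1/sin φ.
V₂ = V₁ · sin φ₁ / sin φ₂ = 48.0 × sin 57° / sin 78°
V₂ = 48.0 × 0.8387/0.9781 = 41 m/s

41 m/s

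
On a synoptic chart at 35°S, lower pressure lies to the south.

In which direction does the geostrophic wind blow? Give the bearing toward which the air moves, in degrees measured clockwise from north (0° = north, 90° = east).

090°

The pressure-gradient force points toward the south (bearing 180°).
Geostrophic balance: in the Southern Hemisphere the Coriolis force deflects motion to the left, so the geostrophic wind blows 90° to the left of the pressure-gradient force (low pressure on the right).
Rotating 180° by 90° counterclockwise gives 090° — the wind blows toward the east.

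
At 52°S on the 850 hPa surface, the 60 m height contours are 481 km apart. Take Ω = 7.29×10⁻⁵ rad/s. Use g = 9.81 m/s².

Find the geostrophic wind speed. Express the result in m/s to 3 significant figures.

10.7 m/s

Coriolis parameter at 52°S:
f = 2Ω sin φ = 2 × 7.29×10⁻⁵ × sin 52° = 1.15×10⁻⁴ s⁻¹
Height gradient: |∂Z/∂n| = 60 m / 481000 m = 1.25×10⁻⁴
On a pressure surface, geostrophic balance gives V_g = (g/f)|∂Z/∂n|:
V_g = 9.81 × 1.25×10⁻⁴ / 1.15×10⁻⁴ = 10.7 m/s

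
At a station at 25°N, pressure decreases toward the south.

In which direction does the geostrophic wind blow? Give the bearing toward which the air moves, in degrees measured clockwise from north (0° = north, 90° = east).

The pressure-gradient force points toward the south (bearing 180°).
Geostrophic balance: in the Northern Hemisphere the Coriolis force deflects motion to the right, so the geostrophic wind blows 90° to the right of the pressure-gradient force (low pressure on the left).
Rotating 180° by 90° clockwise gives 270° — the wind blows toward the west.

270°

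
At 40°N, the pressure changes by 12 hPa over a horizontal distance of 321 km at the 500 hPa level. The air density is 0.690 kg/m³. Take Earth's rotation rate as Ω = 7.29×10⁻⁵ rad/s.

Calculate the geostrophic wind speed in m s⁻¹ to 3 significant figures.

57.8 m s⁻¹

Coriolis parameter at 40°N:
f = 2Ω sin φ = 2 × 7.29×10⁻⁵ × sin 40° = 9.37×10⁻⁵ s⁻¹
Pressure gradient: |∂P/∂n| = 1200 Pa / 321000 m = 3.74×10⁻³ Pa/m
Geostrophic balance (pressure-gradient force = Coriolis force):
V_g = (1/(fρ)) |∂P/∂n| = 3.74×10⁻³ / (9.37×10⁻⁵ × 0.690) = 57.8 m/s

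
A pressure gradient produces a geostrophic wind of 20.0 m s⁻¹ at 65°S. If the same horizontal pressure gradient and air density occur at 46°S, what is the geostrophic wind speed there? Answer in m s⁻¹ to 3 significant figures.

25.2 m s⁻¹

With the same pressure gradient and density, V_g ∝ 1/f ∝ 1/sin φ.
V₂ = V₁ · sin φ₁ / sin φ₂ = 20.0 × sin 65° / sin 46°
V₂ = 20.0 × 0.9063/0.7193 = 25.2 m s⁻¹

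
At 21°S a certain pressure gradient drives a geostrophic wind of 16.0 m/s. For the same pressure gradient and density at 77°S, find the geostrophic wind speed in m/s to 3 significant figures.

With the same pressure gradient and density, V_g ∝ 1/f ∝ 1/sin φ.
V₂ = V₁ · sin φ₁ / sin φ₂ = 16.0 × sin 21° / sin 77°
V₂ = 16.0 × 0.3584/0.9744 = 5.88 m/s

5.88 m/s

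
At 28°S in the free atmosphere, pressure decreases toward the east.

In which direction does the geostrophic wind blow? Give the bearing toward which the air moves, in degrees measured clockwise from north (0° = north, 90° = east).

000°

The pressure-gradient force points toward the east (bearing 090°).
Geostrophic balance: in the Southern Hemisphere the Coriolis force deflects motion to the left, so the geostrophic wind blows 90° to the left of the pressure-gradient force (low pressure on the right).
Rotating 090° by 90° counterclockwise gives 000° — the wind blows toward the north.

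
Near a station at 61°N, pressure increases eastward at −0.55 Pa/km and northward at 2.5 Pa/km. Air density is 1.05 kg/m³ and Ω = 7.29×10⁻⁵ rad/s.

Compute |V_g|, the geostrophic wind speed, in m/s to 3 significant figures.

Coriolis parameter at 61°N:
f = 2Ω sin φ = 2 × 7.29×10⁻⁵ × sin 61° = 1.28×10⁻⁴ s⁻¹
Component geostrophic relations (x east, y north):
u_g = −(1/(fρ)) ∂P/∂y,  v_g = (1/(fρ)) ∂P/∂x
u_g = −(2.5×10⁻³)/(1.28×10⁻⁴ × 1.05) = −18.7 m/s;  v_g = (−0.55×10⁻³)/(1.28×10⁻⁴ × 1.05) = −4.11 m/s
|V_g| = √(u_g² + v_g²) = 19.1 m/s

19.1 m/s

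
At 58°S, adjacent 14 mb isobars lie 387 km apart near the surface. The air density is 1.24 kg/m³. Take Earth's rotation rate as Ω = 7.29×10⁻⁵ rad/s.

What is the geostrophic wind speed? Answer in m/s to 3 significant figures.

Coriolis parameter at 58°S:
f = 2Ω sin φ = 2 × 7.29×10⁻⁵ × sin 58° = 1.24×10⁻⁴ s⁻¹
Pressure gradient: |∂P/∂n| = 1400 Pa / 387000 m = 3.62×10⁻³ Pa/m
Geostrophic balance (pressure-gradient force = Coriolis force):
V_g = (1/(fρ)) |∂P/∂n| = 3.62×10⁻³ / (1.24×10⁻⁴ × 1.24) = 23.6 m/s

23.6 m/s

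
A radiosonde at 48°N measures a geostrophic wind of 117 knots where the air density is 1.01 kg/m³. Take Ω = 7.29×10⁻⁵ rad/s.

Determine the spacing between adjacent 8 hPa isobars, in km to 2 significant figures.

120 km

Coriolis parameter at 48°N:
f = 2Ω sin φ = 2 × 7.29×10⁻⁵ × sin 48° = 1.08×10⁻⁴ s⁻¹
Wind speed in SI: 117 knots = 60.2 m/s
Geostrophic balance rearranged: |∂P/∂n| = f ρ V_g
|∂P/∂n| = 1.08×10⁻⁴ × 1.01 × 60.2 = 6.59×10⁻³ Pa/m
Isobar spacing: Δn = ΔP/|∂P/∂n| = 800 Pa / 6.59×10⁻³ Pa/m = 121455 m ≈ 120 km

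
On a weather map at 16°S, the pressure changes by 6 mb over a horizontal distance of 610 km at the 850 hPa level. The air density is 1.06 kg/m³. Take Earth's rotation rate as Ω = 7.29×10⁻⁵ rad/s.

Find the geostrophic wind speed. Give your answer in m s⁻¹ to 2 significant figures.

23 m s⁻¹

Coriolis parameter at 16°S:
f = 2Ω sin φ = 2 × 7.29×10⁻⁵ × sin 16° = 4.02×10⁻⁵ s⁻¹
Pressure gradient: |∂P/∂n| = 600 Pa / 610000 m = 9.84×10⁻⁴ Pa/m
Geostrophic balance (pressure-gradient force = Coriolis force):
V_g = (1/(fρ)) |∂P/∂n| = 9.84×10⁻⁴ / (4.02×10⁻⁵ × 1.06) = 23.1 m/s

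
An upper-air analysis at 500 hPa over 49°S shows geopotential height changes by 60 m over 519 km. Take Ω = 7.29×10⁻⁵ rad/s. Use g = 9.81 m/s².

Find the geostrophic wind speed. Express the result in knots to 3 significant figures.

20.0 knots

Coriolis parameter at 49°S:
f = 2Ω sin φ = 2 × 7.29×10⁻⁵ × sin 49° = 1.10×10⁻⁴ s⁻¹
Height gradient: |∂Z/∂n| = 60 m / 519000 m = 1.16×10⁻⁴
On a pressure surface, geostrophic balance gives V_g = (g/f)|∂Z/∂n|:
V_g = 9.81 × 1.16×10⁻⁴ / 1.10×10⁻⁴ = 10.3 m/s
Converting: 10.3 m/s × 1.944 = 20.0 knots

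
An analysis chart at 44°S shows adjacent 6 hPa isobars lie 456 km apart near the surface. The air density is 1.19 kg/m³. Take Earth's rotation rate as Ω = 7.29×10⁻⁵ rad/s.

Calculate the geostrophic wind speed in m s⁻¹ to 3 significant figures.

10.9 m s⁻¹

Coriolis parameter at 44°S:
f = 2Ω sin φ = 2 × 7.29×10⁻⁵ × sin 44° = 1.01×10⁻⁴ s⁻¹
Pressure gradient: |∂P/∂n| = 600 Pa / 456000 m = 1.32×10⁻³ Pa/m
Geostrophic balance (pressure-gradient force = Coriolis force):
V_g = (1/(fρ)) |∂P/∂n| = 1.32×10⁻³ / (1.01×10⁻⁴ × 1.19) = 10.9 m/s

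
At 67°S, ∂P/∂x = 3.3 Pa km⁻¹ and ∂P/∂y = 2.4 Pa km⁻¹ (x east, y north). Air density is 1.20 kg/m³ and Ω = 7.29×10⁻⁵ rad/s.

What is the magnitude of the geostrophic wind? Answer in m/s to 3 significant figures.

Coriolis parameter at 67°S:
f = 2Ω sin φ = 2 × 7.29×10⁻⁵ × sin 67° = 1.34×10⁻⁴ s⁻¹
In the Southern Hemisphere f is negative: f = −1.34×10⁻⁴ s⁻¹.
Component geostrophic relations (x east, y north):
u_g = −(1/(fρ)) ∂P/∂y,  v_g = (1/(fρ)) ∂P/∂x
u_g = −(2.4×10⁻³)/(−1.34×10⁻⁴ × 1.20) = 14.9 m/s;  v_g = (3.3×10⁻³)/(−1.34×10⁻⁴ × 1.20) = −20.5 m/s
|V_g| = √(u_g² + v_g²) = 25.3 m/s

25.3 m/s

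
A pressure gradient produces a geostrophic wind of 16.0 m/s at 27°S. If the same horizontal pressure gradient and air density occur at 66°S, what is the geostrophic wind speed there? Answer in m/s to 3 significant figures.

7.95 m/s

With the same pressure gradient and density, V_g ∝ 1/f ∝ 1/sin φ.
V₂ = V₁ · sin φ₁ / sin φ₂ = 16.0 × sin 27° / sin 66°
V₂ = 16.0 × 0.4540/0.9135 = 7.95 m/s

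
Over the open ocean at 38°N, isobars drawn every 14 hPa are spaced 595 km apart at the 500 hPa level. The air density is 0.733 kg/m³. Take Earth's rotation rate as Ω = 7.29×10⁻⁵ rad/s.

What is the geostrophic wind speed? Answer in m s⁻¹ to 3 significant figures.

Coriolis parameter at 38°N:
f = 2Ω sin φ = 2 × 7.29×10⁻⁵ × sin 38° = 8.98×10⁻⁵ s⁻¹
Pressure gradient: |∂P/∂n| = 1400 Pa / 595000 m = 2.35×10⁻³ Pa/m
Geostrophic balance (pressure-gradient force = Coriolis force):
V_g = (1/(fρ)) |∂P/∂n| = 2.35×10⁻³ / (8.98×10⁻⁵ × 0.733) = 35.8 m/s

35.8 m s⁻¹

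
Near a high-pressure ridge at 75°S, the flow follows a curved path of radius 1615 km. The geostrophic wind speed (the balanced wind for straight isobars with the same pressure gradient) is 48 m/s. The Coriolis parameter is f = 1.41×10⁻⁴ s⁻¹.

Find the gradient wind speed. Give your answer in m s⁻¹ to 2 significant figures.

69 m s⁻¹

Around a high, pressure-gradient force acts outward with centrifugal, so Coriolis balances both:
fV = (1/ρ)|∂P/∂n| + V²/R  →  V² − fR·V + fR·V_g = 0
With fR = 1.41×10⁻⁴ × 1615×10³ m = 228 m/s:
V = [fR − √((fR)² − 4 fR V_g)]/2 = [228 − √(228² − 4×228×48)]/2 = 68.8 m/s
Supergeostrophic (V > V_g = 48 m/s), as expected around a high.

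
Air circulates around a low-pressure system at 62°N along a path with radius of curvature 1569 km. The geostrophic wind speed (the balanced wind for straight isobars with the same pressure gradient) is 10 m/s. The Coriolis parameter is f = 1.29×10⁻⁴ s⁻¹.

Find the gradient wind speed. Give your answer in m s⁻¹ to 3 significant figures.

9.55 m s⁻¹

Around a low, centrifugal force acts outward with Coriolis, so pressure-gradient force balances both:
(1/ρ)|∂P/∂n| = fV + V²/R  →  V² + fR·V − fR·V_g = 0
With fR = 1.29×10⁻⁴ × 1569×10³ m = 202 m/s:
V = [−fR + √((fR)² + 4 fR V_g)]/2 = [−202 + √(202² + 4×202×10)]/2 = 9.55 m/s
Subgeostrophic (V < V_g = 10 m/s), as expected around a low.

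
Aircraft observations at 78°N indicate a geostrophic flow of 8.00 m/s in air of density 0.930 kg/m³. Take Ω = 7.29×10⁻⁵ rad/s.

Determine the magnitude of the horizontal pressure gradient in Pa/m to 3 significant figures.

1.06×10⁻³ Pa/m

Coriolis parameter at 78°N:
f = 2Ω sin φ = 2 × 7.29×10⁻⁵ × sin 78° = 1.43×10⁻⁴ s⁻¹
Geostrophic balance rearranged: |∂P/∂n| = f ρ V_g
|∂P/∂n| = 1.43×10⁻⁴ × 0.930 × 8.00 = 1.06×10⁻³ Pa/m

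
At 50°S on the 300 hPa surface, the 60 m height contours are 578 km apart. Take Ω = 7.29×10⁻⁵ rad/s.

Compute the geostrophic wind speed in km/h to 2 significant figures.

33 km/h

Coriolis parameter at 50°S:
f = 2Ω sin φ = 2 × 7.29×10⁻⁵ × sin 50° = 1.12×10⁻⁴ s⁻¹
Height gradient: |∂Z/∂n| = 60 m / 578000 m = 1.04×10⁻⁴
On a pressure surface, geostrophic balance gives V_g = (g/f)|∂Z/∂n|:
V_g = 9.81 × 1.04×10⁻⁴ / 1.12×10⁻⁴ = 9.12 m/s
Converting: 9.12 m/s × 3.6 = 33 km/h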